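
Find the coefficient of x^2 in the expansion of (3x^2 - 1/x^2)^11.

General term: C(11,j)·(3x^2)^j·(-1/x^2)^(11-j), with x-exponent 2j − 2(11−j) = 4j − 22.
Set 4j − 22 = 2: j = 6.
C(11,6) = 462; 3^6 = 729; (-1)^5 = -1.
Coefficient = 462 · 729 · (-1) = -336798.

-336798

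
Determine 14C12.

C(14,12) = C(14,2) by symmetry.
C(14,2) = (14·13) / 2! = 182 / 2 = 91.

91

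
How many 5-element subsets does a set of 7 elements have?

21

C(7,5) = C(7,2) by symmetry.
C(7,2) = (7·6) / 2! = 42 / 2 = 21.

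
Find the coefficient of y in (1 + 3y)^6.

18

The general term is C(6,j)·(1)^j·(3y)^(6-j); the y^1 term has j = 5.
C(6,5) = 6.
Coefficient = C(6,5) · 3^1 = 6 · 3 = 18.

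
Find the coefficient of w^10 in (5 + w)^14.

The general term is C(14,j)·(5)^j·(w)^(14-j); the w^10 term has j = 4.
C(14,4) = 1001.
Coefficient = C(14,4) · 5^4 = 1001 · 625 = 625625.

625625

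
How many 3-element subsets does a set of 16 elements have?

560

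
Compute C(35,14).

C(35,14) = (35·34·33·32·31·30·29·28·27·26·25·24·23·22) / 14! = 202250096145377280000 / 87178291200 = 2319959400.

2319959400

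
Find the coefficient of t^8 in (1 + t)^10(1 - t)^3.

63

Coefficient of t^8 = Σ_{j} C(10,j)·1^j·C(3,8-j)·(-1)^(8-j) for j from 5 to 8.
= (-252) + 630 + (-360) + 45 = 63.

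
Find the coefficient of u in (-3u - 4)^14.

2818572288

The general term is C(14,j)·(-3u)^j·(-4)^(14-j); the u^1 term has j = 1.
C(14,1) = 14.
Coefficient = C(14,1) · (-3)^1 · (-4)^13 = 14 · (-3) · (-67108864) = 2818572288.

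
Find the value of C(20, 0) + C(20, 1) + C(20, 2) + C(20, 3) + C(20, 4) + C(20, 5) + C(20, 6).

60460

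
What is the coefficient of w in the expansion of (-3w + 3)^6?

-4374

The general term is C(6,j)·(-3w)^j·(3)^(6-j); the w^1 term has j = 1.
C(6,1) = 6.
Coefficient = C(6,1) · (-3)^1 · 3^5 = 6 · (-3) · 243 = -4374.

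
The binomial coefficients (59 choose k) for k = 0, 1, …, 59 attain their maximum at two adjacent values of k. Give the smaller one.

For odd n = 59, C(59,k) peaks at k = (n−1)/2 and (n+1)/2; the smaller is 29.

29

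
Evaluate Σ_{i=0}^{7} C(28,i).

1683218

1 + 28 + 378 + 3276 + 20475 + 98280 + 376740 + 1184040 = 1683218.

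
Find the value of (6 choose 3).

20

C(6,3) = (6·5·4) / 3! = 120 / 6 = 20.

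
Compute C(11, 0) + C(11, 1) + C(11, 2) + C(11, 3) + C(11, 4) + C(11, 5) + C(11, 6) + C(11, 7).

1816

1 + 11 + 55 + 165 + 330 + 462 + 462 + 330 = 1816.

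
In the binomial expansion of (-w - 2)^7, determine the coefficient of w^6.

The general term is C(7,j)·(-w)^j·(-2)^(7-j); the w^6 term has j = 6.
C(7,6) = 7.
Coefficient = C(7,6) · (-2)^1 = 7 · (-2) = -14.

-14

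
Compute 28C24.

20475

C(28,24) = C(28,4) by symmetry.
C(28,4) = (28·27·26·25) / 4! = 491400 / 24 = 20475.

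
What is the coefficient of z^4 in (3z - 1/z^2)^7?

General term: C(7,j)·(3z)^j·(-1/z^2)^(7-j), with z-exponent 1j − 2(7−j) = 3j − 14.
Set 3j − 14 = 4: j = 6.
C(7,6) = 7; 3^6 = 729; (-1)^1 = -1.
Coefficient = 7 · 729 · (-1) = -5103.

-5103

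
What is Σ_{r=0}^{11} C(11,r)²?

705432

Σ C(11,r)² is the coefficient of x^11 in (1+x)^11(1+x)^11 = (1+x)^22, i.e. C(22,11) = 705432.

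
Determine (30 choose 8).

5852925

C(30,8) = (30·29·28·27·26·25·24·23) / 8! = 235989936000 / 40320 = 5852925.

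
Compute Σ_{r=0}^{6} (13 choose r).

1 + 13 + 78 + 286 + 715 + 1287 + 1716 = 4096.

4096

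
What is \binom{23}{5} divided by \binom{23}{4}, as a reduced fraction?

C(n,k+1)/C(n,k) = (n−k)/(k+1) = (23−4)/(4+1) = 19/5.

19/5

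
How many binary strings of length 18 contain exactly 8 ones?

43758

Choose the 8 positions: C(18,8) = 43758.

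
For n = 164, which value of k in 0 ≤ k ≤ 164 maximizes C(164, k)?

C(164,k) is maximized at k = 164/2 = 82.

82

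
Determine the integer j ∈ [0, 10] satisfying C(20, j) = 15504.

5

C(20,j) increases on 0 ≤ j ≤ 10. C(20,4) = 4845 and C(20,5) = 15504, so j = 5.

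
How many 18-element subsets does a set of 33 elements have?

C(33,18) = C(33,15) by symmetry.
C(33,15) = (33·32·31·30·29·28·27·26·25·24·23·22·21·20·19) / 15! = 1356265350621941760000 / 1307674368000 = 1037158320.

1037158320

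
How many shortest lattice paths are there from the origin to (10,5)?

Each path is a sequence of 15 steps with 10 rights: C(15,10) = 3003.

3003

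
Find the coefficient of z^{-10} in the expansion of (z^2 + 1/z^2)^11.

165

General term: C(11,j)·(z^2)^j·(1/z^2)^(11-j), with z-exponent 2j − 2(11−j) = 4j − 22.
Set 4j − 22 = -10: j = 3.
C(11,3) = 165; 1^3 = 1; 1^8 = 1.
Coefficient = 165 · 1 · 1 = 165.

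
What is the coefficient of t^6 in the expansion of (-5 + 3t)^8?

510300

The general term is C(8,j)·(-5)^j·(3t)^(8-j); the t^6 term has j = 2.
C(8,2) = 28.
Coefficient = C(8,2) · (-5)^2 · 3^6 = 28 · 25 · 729 = 510300.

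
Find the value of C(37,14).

C(37,14) = (37·36·35·34·33·32·31·30·29·28·27·26·25·24) / 14! = 532405391434076160000 / 87178291200 = 6107086800.

6107086800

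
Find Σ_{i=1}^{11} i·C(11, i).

11264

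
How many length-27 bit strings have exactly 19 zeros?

Choose the 19 positions: C(27,19) = 2220075.

2220075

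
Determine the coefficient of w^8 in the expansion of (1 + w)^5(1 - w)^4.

1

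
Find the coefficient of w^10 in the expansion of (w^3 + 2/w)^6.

60

General term: C(6,j)·(w^3)^j·(2/w)^(6-j), with w-exponent 3j − 1(6−j) = 4j − 6.
Set 4j − 6 = 10: j = 4.
C(6,4) = 15; 1^4 = 1; 2^2 = 4.
Coefficient = 15 · 1 · 4 = 60.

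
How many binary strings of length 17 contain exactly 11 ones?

Choose the 11 positions: C(17,11) = 12376.

12376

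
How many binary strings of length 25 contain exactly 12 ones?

Choose the 12 positions: C(25,12) = 5200300.

5200300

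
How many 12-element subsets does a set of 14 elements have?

C(14,12) = C(14,2) by symmetry.
C(14,2) = (14·13) / 2! = 182 / 2 = 91.

91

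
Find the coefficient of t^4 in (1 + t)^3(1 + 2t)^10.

6800

Coefficient of t^4 = Σ_{j} C(3,j)·1^j·C(10,4-j)·2^(4-j) for j from 0 to 3.
= 3360 + 2880 + 540 + 20 = 6800.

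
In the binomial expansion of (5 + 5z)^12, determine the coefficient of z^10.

The general term is C(12,j)·(5)^j·(5z)^(12-j); the z^10 term has j = 2.
C(12,2) = 66.
Coefficient = C(12,2) · 5^2 · 5^10 = 66 · 25 · 9765625 = 16113281250.

16113281250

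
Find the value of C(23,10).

C(23,10) = (23·22·21·20·19·18·17·16·15·14) / 10! = 4151586700800 / 3628800 = 1144066.

1144066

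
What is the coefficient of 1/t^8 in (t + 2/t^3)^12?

25344

General term: C(12,j)·(t)^j·(2/t^3)^(12-j), with t-exponent 1j − 3(12−j) = 4j − 36.
Set 4j − 36 = -8: j = 7.
C(12,7) = 792; 1^7 = 1; 2^5 = 32.
Coefficient = 792 · 1 · 32 = 25344.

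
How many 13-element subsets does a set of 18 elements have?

C(18,13) = C(18,5) by symmetry.
C(18,5) = (18·17·16·15·14) / 5! = 1028160 / 120 = 8568.

8568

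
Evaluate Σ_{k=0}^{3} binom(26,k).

1 + 26 + 325 + 2600 = 2952.

2952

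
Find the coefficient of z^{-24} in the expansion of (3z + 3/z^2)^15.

1506635235

General term: C(15,j)·(3z)^j·(3/z^2)^(15-j), with z-exponent 1j − 2(15−j) = 3j − 30.
Set 3j − 30 = -24: j = 2.
C(15,2) = 105; 3^2 = 9; 3^13 = 1594323.
Coefficient = 105 · 9 · 1594323 = 1506635235.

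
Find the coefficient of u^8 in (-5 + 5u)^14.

18328857421875

The general term is C(14,j)·(-5)^j·(5u)^(14-j); the u^8 term has j = 6.
C(14,6) = 3003.
Coefficient = C(14,6) · (-5)^6 · 5^8 = 3003 · 15625 · 390625 = 18328857421875.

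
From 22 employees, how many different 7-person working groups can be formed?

170544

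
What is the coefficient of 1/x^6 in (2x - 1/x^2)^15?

-1647360

General term: C(15,j)·(2x)^j·(-1/x^2)^(15-j), with x-exponent 1j − 2(15−j) = 3j − 30.
Set 3j − 30 = -6: j = 8.
C(15,8) = 6435; 2^8 = 256; (-1)^7 = -1.
Coefficient = 6435 · 256 · (-1) = -1647360.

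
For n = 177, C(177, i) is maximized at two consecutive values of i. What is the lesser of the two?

88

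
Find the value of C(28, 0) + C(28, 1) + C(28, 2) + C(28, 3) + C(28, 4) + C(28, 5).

1 + 28 + 378 + 3276 + 20475 + 98280 = 122438.

122438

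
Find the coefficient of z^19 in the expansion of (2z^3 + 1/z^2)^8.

1024

General term: C(8,j)·(2z^3)^j·(1/z^2)^(8-j), with z-exponent 3j − 2(8−j) = 5j − 16.
Set 5j − 16 = 19: j = 7.
C(8,7) = 8; 2^7 = 128; 1^1 = 1.
Coefficient = 8 · 128 · 1 = 1024.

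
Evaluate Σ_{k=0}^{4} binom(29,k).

1 + 29 + 406 + 3654 + 23751 = 27841.

27841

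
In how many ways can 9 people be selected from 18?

This is C(18,9) = 48620.

48620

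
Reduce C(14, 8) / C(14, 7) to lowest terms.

C(n,k+1)/C(n,k) = (n−k)/(k+1) = (14−7)/(7+1) = 7/8.

7/8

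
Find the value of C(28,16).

30421755

C(28,16) = C(28,12) by symmetry.
C(28,12) = (28·27·26·25·24·23·22·21·20·19·18·17) / 12! = 14572069319808000 / 479001600 = 30421755.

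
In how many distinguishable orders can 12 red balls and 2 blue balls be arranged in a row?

91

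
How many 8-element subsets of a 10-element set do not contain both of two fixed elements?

All 8-subsets: C(10,8) = 45. Those containing both fixed elements: C(8,6) = 28.
45 − 28 = 17.

17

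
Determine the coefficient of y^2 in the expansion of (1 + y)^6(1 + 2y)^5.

115

Coefficient of y^2 = Σ_{j} C(6,j)·1^j·C(5,2-j)·2^(2-j) for j from 0 to 2.
= 40 + 60 + 15 = 115.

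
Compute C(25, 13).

5200300

C(25,13) = C(25,12) by symmetry.
C(25,12) = (25·24·23·22·21·20·19·18·17·16·15·14) / 12! = 2490952020480000 / 479001600 = 5200300.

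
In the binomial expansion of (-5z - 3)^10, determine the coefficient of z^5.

The general term is C(10,j)·(-5z)^j·(-3)^(10-j); the z^5 term has j = 5.
C(10,5) = 252.
Coefficient = C(10,5) · (-5)^5 · (-3)^5 = 252 · (-3125) · (-243) = 191362500.

191362500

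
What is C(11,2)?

C(11,2) = (11·10) / 2! = 110 / 2 = 55.

55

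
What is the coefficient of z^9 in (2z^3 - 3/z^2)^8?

-48384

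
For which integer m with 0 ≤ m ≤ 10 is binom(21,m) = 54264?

6

C(21,m) increases on 0 ≤ m ≤ 10. C(21,5) = 20349 and C(21,6) = 54264, so m = 6.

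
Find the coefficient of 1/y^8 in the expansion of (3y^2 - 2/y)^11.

General term: C(11,j)·(3y^2)^j·(-2/y)^(11-j), with y-exponent 2j − 1(11−j) = 3j − 11.
Set 3j − 11 = -8: j = 1.
C(11,1) = 11; 3^1 = 3; (-2)^10 = 1024.
Coefficient = 11 · 3 · 1024 = 33792.

33792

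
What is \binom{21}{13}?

203490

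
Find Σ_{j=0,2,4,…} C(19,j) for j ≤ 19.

Half of (1+1)^19 + (1−1)^19 gives the even-index sum: 2^18 = 262144.

262144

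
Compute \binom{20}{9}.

C(20,9) = (20·19·18·17·16·15·14·13·12) / 9! = 60949324800 / 362880 = 167960.

167960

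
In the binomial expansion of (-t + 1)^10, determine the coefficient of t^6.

The general term is C(10,j)·(-t)^j·(1)^(10-j); the t^6 term has j = 6.
C(10,6) = 210.
Coefficient = C(10,6) = 210.

210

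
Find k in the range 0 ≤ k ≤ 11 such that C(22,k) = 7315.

4

C(22,k) increases on 0 ≤ k ≤ 11. C(22,3) = 1540 and C(22,4) = 7315, so k = 4.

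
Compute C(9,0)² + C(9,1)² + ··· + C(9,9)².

48620

Σ C(9,k)² is the coefficient of x^9 in (1+x)^9(1+x)^9 = (1+x)^18, i.e. C(18,9) = 48620.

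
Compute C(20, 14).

38760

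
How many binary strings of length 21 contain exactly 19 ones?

210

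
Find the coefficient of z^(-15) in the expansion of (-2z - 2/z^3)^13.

-14057472

General term: C(13,j)·(-2z)^j·(-2/z^3)^(13-j), with z-exponent 1j − 3(13−j) = 4j − 39.
Set 4j − 39 = -15: j = 6.
C(13,6) = 1716; (-2)^6 = 64; (-2)^7 = -128.
Coefficient = 1716 · 64 · (-128) = -14057472.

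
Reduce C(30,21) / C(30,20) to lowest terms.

C(n,k+1)/C(n,k) = (n−k)/(k+1) = (30−20)/(20+1) = 10/21.

10/21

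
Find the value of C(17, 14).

680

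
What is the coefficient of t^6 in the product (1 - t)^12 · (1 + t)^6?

Coefficient of t^6 = Σ_{j} C(12,j)·(-1)^j·C(6,6-j)·1^(6-j) for j from 0 to 6.
= 1 + (-72) + 990 + (-4400) + 7425 + (-4752) + 924 = 116.

116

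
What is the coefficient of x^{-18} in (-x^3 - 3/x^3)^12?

4330260

General term: C(12,j)·(-x^3)^j·(-3/x^3)^(12-j), with x-exponent 3j − 3(12−j) = 6j − 36.
Set 6j − 36 = -18: j = 3.
C(12,3) = 220; (-1)^3 = -1; (-3)^9 = -19683.
Coefficient = 220 · (-1) · (-19683) = 4330260.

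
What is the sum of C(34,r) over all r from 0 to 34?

Setting x = 1 in (1+x)^34 gives Σ C(34,r) = 2^34 = 17179869184.

17179869184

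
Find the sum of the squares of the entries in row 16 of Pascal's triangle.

Σ C(16,j)² is the coefficient of x^16 in (1+x)^16(1+x)^16 = (1+x)^32, i.e. C(32,16) = 601080390.

601080390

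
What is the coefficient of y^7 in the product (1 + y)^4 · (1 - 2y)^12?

13024

Coefficient of y^7 = Σ_{j} C(4,j)·1^j·C(12,7-j)·(-2)^(7-j) for j from 0 to 4.
= (-101376) + 236544 + (-152064) + 31680 + (-1760) = 13024.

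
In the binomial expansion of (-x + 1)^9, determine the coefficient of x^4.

The general term is C(9,j)·(-x)^j·(1)^(9-j); the x^4 term has j = 4.
C(9,4) = 126.
Coefficient = C(9,4) = 126.

126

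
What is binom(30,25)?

C(30,25) = C(30,5) by symmetry.
C(30,5) = (30·29·28·27·26) / 5! = 17100720 / 120 = 142506.

142506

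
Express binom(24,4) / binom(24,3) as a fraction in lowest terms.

21/4

C(n,k+1)/C(n,k) = (n−k)/(k+1) = (24−3)/(3+1) = 21/4.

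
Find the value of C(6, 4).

C(6,4) = C(6,2) by symmetry.
C(6,2) = (6·5) / 2! = 30 / 2 = 15.

15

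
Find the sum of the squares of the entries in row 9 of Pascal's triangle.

48620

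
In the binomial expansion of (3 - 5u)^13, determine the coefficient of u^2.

345436650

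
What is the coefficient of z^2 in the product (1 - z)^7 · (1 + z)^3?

Coefficient of z^2 = Σ_{j} C(7,j)·(-1)^j·C(3,2-j)·1^(2-j) for j from 0 to 2.
= 3 + (-21) + 21 = 3.

3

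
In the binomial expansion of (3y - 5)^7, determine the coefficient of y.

The general term is C(7,j)·(3y)^j·(-5)^(7-j); the y^1 term has j = 1.
C(7,1) = 7.
Coefficient = C(7,1) · 3^1 · (-5)^6 = 7 · 3 · 15625 = 328125.

328125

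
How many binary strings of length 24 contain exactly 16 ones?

735471

Choose the 16 positions: C(24,16) = 735471.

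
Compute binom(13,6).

1716

C(13,6) = (13·12·11·10·9·8) / 6! = 1235520 / 720 = 1716.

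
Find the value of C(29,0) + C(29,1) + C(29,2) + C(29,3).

4090

1 + 29 + 406 + 3654 = 4090.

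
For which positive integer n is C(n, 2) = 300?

25

n(n−1)/2 = 300 ⇒ n(n−1) = 600. Since 25·24 = 600, n = 25.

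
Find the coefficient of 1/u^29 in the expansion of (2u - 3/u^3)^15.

General term: C(15,j)·(2u)^j·(-3/u^3)^(15-j), with u-exponent 1j − 3(15−j) = 4j − 45.
Set 4j − 45 = -29: j = 4.
C(15,4) = 1365; 2^4 = 16; (-3)^11 = -177147.
Coefficient = 1365 · 16 · (-177147) = -3868890480.

-3868890480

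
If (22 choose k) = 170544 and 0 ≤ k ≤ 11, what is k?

C(22,k) increases on 0 ≤ k ≤ 11. C(22,6) = 74613 and C(22,7) = 170544, so k = 7.

7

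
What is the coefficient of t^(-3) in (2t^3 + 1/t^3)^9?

General term: C(9,j)·(2t^3)^j·(1/t^3)^(9-j), with t-exponent 3j − 3(9−j) = 6j − 27.
Set 6j − 27 = -3: j = 4.
C(9,4) = 126; 2^4 = 16; 1^5 = 1.
Coefficient = 126 · 16 · 1 = 2016.

2016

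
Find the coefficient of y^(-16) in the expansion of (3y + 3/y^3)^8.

183708

General term: C(8,j)·(3y)^j·(3/y^3)^(8-j), with y-exponent 1j − 3(8−j) = 4j − 24.
Set 4j − 24 = -16: j = 2.
C(8,2) = 28; 3^2 = 9; 3^6 = 729.
Coefficient = 28 · 9 · 729 = 183708.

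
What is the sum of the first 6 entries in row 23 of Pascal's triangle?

44552

1 + 23 + 253 + 1771 + 8855 + 33649 = 44552.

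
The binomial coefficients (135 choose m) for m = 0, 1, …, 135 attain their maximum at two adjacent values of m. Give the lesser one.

67

For odd n = 135, C(135,m) peaks at m = (n−1)/2 and (n+1)/2; the lesser is 67.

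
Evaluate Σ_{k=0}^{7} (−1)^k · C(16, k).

The partial alternating sum Σ_{k=0}^{7} (−1)^k C(16,k) = (−1)^7 C(15,7) = -6435.

-6435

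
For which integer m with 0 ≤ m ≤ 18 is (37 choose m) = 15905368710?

17

C(37,m) increases on 0 ≤ m ≤ 18. C(37,16) = 12875774670 and C(37,17) = 15905368710, so m = 17.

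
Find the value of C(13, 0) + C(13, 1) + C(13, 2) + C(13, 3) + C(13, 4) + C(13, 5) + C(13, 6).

4096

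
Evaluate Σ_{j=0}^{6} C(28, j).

499178

1 + 28 + 378 + 3276 + 20475 + 98280 + 376740 = 499178.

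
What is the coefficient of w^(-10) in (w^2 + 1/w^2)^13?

715

General term: C(13,j)·(w^2)^j·(1/w^2)^(13-j), with w-exponent 2j − 2(13−j) = 4j − 26.
Set 4j − 26 = -10: j = 4.
C(13,4) = 715; 1^4 = 1; 1^9 = 1.
Coefficient = 715 · 1 · 1 = 715.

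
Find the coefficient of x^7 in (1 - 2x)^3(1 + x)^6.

Coefficient of x^7 = Σ_{j} C(3,j)·(-2)^j·C(6,7-j)·1^(7-j) for j from 1 to 3.
= (-6) + 72 + (-120) = -54.

-54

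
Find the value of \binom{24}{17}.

346104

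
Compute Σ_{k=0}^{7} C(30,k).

2804012

1 + 30 + 435 + 4060 + 27405 + 142506 + 593775 + 2035800 = 2804012.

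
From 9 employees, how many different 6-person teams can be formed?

84

This is C(9,6) = 84.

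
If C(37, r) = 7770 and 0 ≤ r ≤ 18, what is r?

3

C(37,r) increases on 0 ≤ r ≤ 18. C(37,2) = 666 and C(37,3) = 7770, so r = 3.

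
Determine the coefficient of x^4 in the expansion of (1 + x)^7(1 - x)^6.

15

Coefficient of x^4 = Σ_{j} C(7,j)·1^j·C(6,4-j)·(-1)^(4-j) for j from 0 to 4.
= 15 + (-140) + 315 + (-210) + 35 = 15.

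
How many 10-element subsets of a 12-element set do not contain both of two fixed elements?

21

All 10-subsets: C(12,10) = 66. Those containing both fixed elements: C(10,8) = 45.
66 − 45 = 21.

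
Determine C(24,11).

2496144

C(24,11) = (24·23·22·21·20·19·18·17·16·15·14) / 11! = 99638080819200 / 39916800 = 2496144.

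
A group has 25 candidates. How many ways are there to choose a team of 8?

This is C(25,8) = 1081575.

1081575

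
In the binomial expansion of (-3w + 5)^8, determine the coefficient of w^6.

510300

The general term is C(8,j)·(-3w)^j·(5)^(8-j); the w^6 term has j = 6.
C(8,6) = 28.
Coefficient = C(8,6) · (-3)^6 · 5^2 = 28 · 729 · 25 = 510300.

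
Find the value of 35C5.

C(35,5) = (35·34·33·32·31) / 5! = 38955840 / 120 = 324632.

324632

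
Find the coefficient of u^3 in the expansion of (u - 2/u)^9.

General term: C(9,j)·(u)^j·(-2/u)^(9-j), with u-exponent 1j − 1(9−j) = 2j − 9.
Set 2j − 9 = 3: j = 6.
C(9,6) = 84; 1^6 = 1; (-2)^3 = -8.
Coefficient = 84 · 1 · (-8) = -672.

-672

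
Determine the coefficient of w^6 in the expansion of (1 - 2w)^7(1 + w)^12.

-840

Coefficient of w^6 = Σ_{j} C(7,j)·(-2)^j·C(12,6-j)·1^(6-j) for j from 0 to 6.
= 924 + (-11088) + 41580 + (-61600) + 36960 + (-8064) + 448 = -840.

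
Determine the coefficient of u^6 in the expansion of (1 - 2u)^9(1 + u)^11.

690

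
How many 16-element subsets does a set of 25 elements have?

C(25,16) = C(25,9) by symmetry.
C(25,9) = (25·24·23·22·21·20·19·18·17) / 9! = 741354768000 / 362880 = 2042975.

2042975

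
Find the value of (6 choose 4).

15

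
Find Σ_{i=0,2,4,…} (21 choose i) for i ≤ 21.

1048576

Half of (1+1)^21 + (1−1)^21 gives the even-index sum: 2^20 = 1048576.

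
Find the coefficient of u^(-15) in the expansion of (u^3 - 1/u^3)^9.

-36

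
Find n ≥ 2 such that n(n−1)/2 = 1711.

59

n(n−1)/2 = 1711 ⇒ n(n−1) = 3422. Since 59·58 = 3422, n = 59.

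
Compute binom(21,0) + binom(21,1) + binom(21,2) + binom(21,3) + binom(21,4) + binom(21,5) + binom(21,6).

82160

1 + 21 + 210 + 1330 + 5985 + 20349 + 54264 = 82160.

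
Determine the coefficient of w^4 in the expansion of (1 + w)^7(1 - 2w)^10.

Coefficient of w^4 = Σ_{j} C(7,j)·1^j·C(10,4-j)·(-2)^(4-j) for j from 0 to 4.
= 3360 + (-6720) + 3780 + (-700) + 35 = -245.

-245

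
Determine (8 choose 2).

C(8,2) = (8·7) / 2! = 56 / 2 = 28.

28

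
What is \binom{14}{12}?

C(14,12) = C(14,2) by symmetry.
C(14,2) = (14·13) / 2! = 182 / 2 = 91.

91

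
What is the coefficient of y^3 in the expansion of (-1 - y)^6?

20

The general term is C(6,j)·(-1)^j·(-y)^(6-j); the y^3 term has j = 3.
C(6,3) = 20.
Coefficient = C(6,3) · (-1)^3 · (-1)^3 = 20 · (-1) · (-1) = 20.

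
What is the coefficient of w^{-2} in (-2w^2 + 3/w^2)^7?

General term: C(7,j)·(-2w^2)^j·(3/w^2)^(7-j), with w-exponent 2j − 2(7−j) = 4j − 14.
Set 4j − 14 = -2: j = 3.
C(7,3) = 35; (-2)^3 = -8; 3^4 = 81.
Coefficient = 35 · (-8) · 81 = -22680.

-22680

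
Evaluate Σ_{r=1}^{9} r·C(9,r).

2304

Differentiating (1+x)^9 and setting x=1: Σ r·C(9,r) = 9·2^8 = 2304.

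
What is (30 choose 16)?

145422675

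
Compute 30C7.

C(30,7) = (30·29·28·27·26·25·24) / 7! = 10260432000 / 5040 = 2035800.

2035800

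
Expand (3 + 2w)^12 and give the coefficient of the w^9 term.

3041280

The general term is C(12,j)·(3)^j·(2w)^(12-j); the w^9 term has j = 3.
C(12,3) = 220.
Coefficient = C(12,3) · 3^3 · 2^9 = 220 · 27 · 512 = 3041280.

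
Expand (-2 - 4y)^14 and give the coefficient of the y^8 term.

12595494912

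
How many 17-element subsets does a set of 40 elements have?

88732378800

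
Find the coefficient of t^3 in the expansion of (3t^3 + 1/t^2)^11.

General term: C(11,j)·(3t^3)^j·(1/t^2)^(11-j), with t-exponent 3j − 2(11−j) = 5j − 22.
Set 5j − 22 = 3: j = 5.
C(11,5) = 462; 3^5 = 243; 1^6 = 1.
Coefficient = 462 · 243 · 1 = 112266.

112266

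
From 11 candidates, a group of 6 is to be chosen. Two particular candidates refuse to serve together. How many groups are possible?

336

All 6-subsets: C(11,6) = 462. Those containing both fixed elements: C(9,4) = 126.
462 − 126 = 336.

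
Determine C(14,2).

C(14,2) = (14·13) / 2! = 182 / 2 = 91.

91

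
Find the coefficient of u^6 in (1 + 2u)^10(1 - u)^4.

Coefficient of u^6 = Σ_{j} C(10,j)·2^j·C(4,6-j)·(-1)^(6-j) for j from 2 to 6.
= 180 + (-3840) + 20160 + (-32256) + 13440 = -2316.

-2316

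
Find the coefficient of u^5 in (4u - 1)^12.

-811008

The general term is C(12,j)·(4u)^j·(-1)^(12-j); the u^5 term has j = 5.
C(12,5) = 792.
Coefficient = C(12,5) · 4^5 · (-1)^7 = 792 · 1024 · (-1) = -811008.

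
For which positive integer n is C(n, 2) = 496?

n(n−1)/2 = 496 ⇒ n(n−1) = 992. Since 32·31 = 992, n = 32.

32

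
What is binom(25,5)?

C(25,5) = (25·24·23·22·21) / 5! = 6375600 / 120 = 53130.

53130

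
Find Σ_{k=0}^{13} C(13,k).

8192

Setting x = 1 in (1+x)^13 gives Σ C(13,k) = 2^13 = 8192.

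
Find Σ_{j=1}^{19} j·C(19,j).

4980736

Differentiating (1+x)^19 and setting x=1: Σ j·C(19,j) = 19·2^18 = 4980736.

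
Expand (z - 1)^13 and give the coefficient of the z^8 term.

-1287

The general term is C(13,j)·(z)^j·(-1)^(13-j); the z^8 term has j = 8.
C(13,8) = 1287.
Coefficient = C(13,8) · (-1)^5 = 1287 · (-1) = -1287.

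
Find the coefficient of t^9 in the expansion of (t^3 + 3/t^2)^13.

General term: C(13,j)·(t^3)^j·(3/t^2)^(13-j), with t-exponent 3j − 2(13−j) = 5j − 26.
Set 5j − 26 = 9: j = 7.
C(13,7) = 1716; 1^7 = 1; 3^6 = 729.
Coefficient = 1716 · 1 · 729 = 1250964.

1250964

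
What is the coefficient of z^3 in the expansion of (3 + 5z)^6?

The general term is C(6,j)·(3)^j·(5z)^(6-j); the z^3 term has j = 3.
C(6,3) = 20.
Coefficient = C(6,3) · 3^3 · 5^3 = 20 · 27 · 125 = 67500.

67500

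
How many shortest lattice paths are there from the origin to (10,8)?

43758

Each path is a sequence of 18 steps with 10 rights: C(18,10) = 43758.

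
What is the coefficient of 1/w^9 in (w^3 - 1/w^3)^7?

-21

General term: C(7,j)·(w^3)^j·(-1/w^3)^(7-j), with w-exponent 3j − 3(7−j) = 6j − 21.
Set 6j − 21 = -9: j = 2.
C(7,2) = 21; 1^2 = 1; (-1)^5 = -1.
Coefficient = 21 · 1 · (-1) = -21.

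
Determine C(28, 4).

20475

C(28,4) = (28·27·26·25) / 4! = 491400 / 24 = 20475.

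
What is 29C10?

C(29,10) = (29·28·27·26·25·24·23·22·21·20) / 10! = 72684900288000 / 3628800 = 20030010.

20030010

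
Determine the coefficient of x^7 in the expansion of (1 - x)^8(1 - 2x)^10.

Coefficient of x^7 = Σ_{j} C(8,j)·(-1)^j·C(10,7-j)·(-2)^(7-j) for j from 0 to 7.
= (-15360) + (-107520) + (-225792) + (-188160) + (-67200) + (-10080) + (-560) + (-8) = -614680.

-614680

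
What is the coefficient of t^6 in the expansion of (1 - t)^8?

28

The general term is C(8,j)·(1)^j·(-t)^(8-j); the t^6 term has j = 2.
C(8,2) = 28.
Coefficient = C(8,2) = 28.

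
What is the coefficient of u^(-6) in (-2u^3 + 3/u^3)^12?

-55427328

General term: C(12,j)·(-2u^3)^j·(3/u^3)^(12-j), with u-exponent 3j − 3(12−j) = 6j − 36.
Set 6j − 36 = -6: j = 5.
C(12,5) = 792; (-2)^5 = -32; 3^7 = 2187.
Coefficient = 792 · (-32) · 2187 = -55427328.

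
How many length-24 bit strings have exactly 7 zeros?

346104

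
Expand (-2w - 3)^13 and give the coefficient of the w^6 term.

The general term is C(13,j)·(-2w)^j·(-3)^(13-j); the w^6 term has j = 6.
C(13,6) = 1716.
Coefficient = C(13,6) · (-2)^6 · (-3)^7 = 1716 · 64 · (-2187) = -240185088.

-240185088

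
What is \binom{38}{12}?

2707475148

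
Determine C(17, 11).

12376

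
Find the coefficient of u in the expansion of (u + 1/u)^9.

General term: C(9,j)·(u)^j·(1/u)^(9-j), with u-exponent 1j − 1(9−j) = 2j − 9.
Set 2j − 9 = 1: j = 5.
C(9,5) = 126; 1^5 = 1; 1^4 = 1.
Coefficient = 126 · 1 · 1 = 126.

126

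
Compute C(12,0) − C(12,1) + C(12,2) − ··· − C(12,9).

The partial alternating sum Σ_{k=0}^{9} (−1)^k C(12,k) = (−1)^9 C(11,9) = -55.

-55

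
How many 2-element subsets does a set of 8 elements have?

C(8,2) = (8·7) / 2! = 56 / 2 = 28.

28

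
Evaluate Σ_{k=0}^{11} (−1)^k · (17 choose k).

The partial alternating sum Σ_{k=0}^{11} (−1)^k C(17,k) = (−1)^11 C(16,11) = -4368.

-4368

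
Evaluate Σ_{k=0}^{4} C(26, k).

17902

1 + 26 + 325 + 2600 + 14950 = 17902.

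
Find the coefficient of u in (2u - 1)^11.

22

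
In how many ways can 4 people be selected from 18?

3060

This is C(18,4) = 3060.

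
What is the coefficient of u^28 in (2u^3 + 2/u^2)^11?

22528

General term: C(11,j)·(2u^3)^j·(2/u^2)^(11-j), with u-exponent 3j − 2(11−j) = 5j − 22.
Set 5j − 22 = 28: j = 10.
C(11,10) = 11; 2^10 = 1024; 2^1 = 2.
Coefficient = 11 · 1024 · 2 = 22528.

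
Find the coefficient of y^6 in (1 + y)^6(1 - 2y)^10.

-1163

Coefficient of y^6 = Σ_{j} C(6,j)·1^j·C(10,6-j)·(-2)^(6-j) for j from 0 to 6.
= 13440 + (-48384) + 50400 + (-19200) + 2700 + (-120) + 1 = -1163.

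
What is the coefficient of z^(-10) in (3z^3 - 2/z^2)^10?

General term: C(10,j)·(3z^3)^j·(-2/z^2)^(10-j), with z-exponent 3j − 2(10−j) = 5j − 20.
Set 5j − 20 = -10: j = 2.
C(10,2) = 45; 3^2 = 9; (-2)^8 = 256.
Coefficient = 45 · 9 · 256 = 103680.

103680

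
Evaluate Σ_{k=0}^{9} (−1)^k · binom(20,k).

The partial alternating sum Σ_{k=0}^{9} (−1)^k C(20,k) = (−1)^9 C(19,9) = -92378.

-92378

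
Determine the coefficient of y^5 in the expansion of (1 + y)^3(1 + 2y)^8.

6608

Coefficient of y^5 = Σ_{j} C(3,j)·1^j·C(8,5-j)·2^(5-j) for j from 0 to 3.
= 1792 + 3360 + 1344 + 112 = 6608.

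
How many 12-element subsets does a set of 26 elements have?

C(26,12) = (26·25·24·23·22·21·20·19·18·17·16·15) / 12! = 4626053752320000 / 479001600 = 9657700.

9657700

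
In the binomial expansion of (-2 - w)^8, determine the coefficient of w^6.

112

The general term is C(8,j)·(-2)^j·(-w)^(8-j); the w^6 term has j = 2.
C(8,2) = 28.
Coefficient = C(8,2) · (-2)^2 = 28 · 4 = 112.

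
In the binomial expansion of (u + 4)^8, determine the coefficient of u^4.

17920

The general term is C(8,j)·(u)^j·(4)^(8-j); the u^4 term has j = 4.
C(8,4) = 70.
Coefficient = C(8,4) · 4^4 = 70 · 256 = 17920.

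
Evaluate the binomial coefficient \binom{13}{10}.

286

C(13,10) = C(13,3) by symmetry.
C(13,3) = (13·12·11) / 3! = 1716 / 6 = 286.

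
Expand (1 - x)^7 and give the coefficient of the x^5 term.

-21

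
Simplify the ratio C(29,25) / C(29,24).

C(n,k+1)/C(n,k) = (n−k)/(k+1) = (29−24)/(24+1) = 5/25 = 1/5.

1/5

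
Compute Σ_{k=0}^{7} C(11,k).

1816

1 + 11 + 55 + 165 + 330 + 462 + 462 + 330 = 1816.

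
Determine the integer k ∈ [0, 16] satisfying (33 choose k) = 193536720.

11

C(33,k) increases on 0 ≤ k ≤ 16. C(33,10) = 92561040 and C(33,11) = 193536720, so k = 11.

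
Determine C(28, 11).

C(28,11) = (28·27·26·25·24·23·22·21·20·19·18) / 11! = 857180548224000 / 39916800 = 21474180.

21474180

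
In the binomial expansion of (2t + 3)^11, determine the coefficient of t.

The general term is C(11,j)·(2t)^j·(3)^(11-j); the t^1 term has j = 1.
C(11,1) = 11.
Coefficient = C(11,1) · 2^1 · 3^10 = 11 · 2 · 59049 = 1299078.

1299078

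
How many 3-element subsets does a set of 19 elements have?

969

C(19,3) = (19·18·17) / 3! = 5814 / 6 = 969.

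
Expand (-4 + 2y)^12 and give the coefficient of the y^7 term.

-103809024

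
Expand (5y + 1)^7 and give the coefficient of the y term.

35

The general term is C(7,j)·(5y)^j·(1)^(7-j); the y^1 term has j = 1.
C(7,1) = 7.
Coefficient = C(7,1) · 5^1 = 7 · 5 = 35.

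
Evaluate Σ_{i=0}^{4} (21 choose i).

7547

1 + 21 + 210 + 1330 + 5985 = 7547.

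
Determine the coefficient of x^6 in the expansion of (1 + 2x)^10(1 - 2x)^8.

-1792

Coefficient of x^6 = Σ_{j} C(10,j)·2^j·C(8,6-j)·(-2)^(6-j) for j from 0 to 6.
= 1792 + (-35840) + 201600 + (-430080) + 376320 + (-129024) + 13440 = -1792.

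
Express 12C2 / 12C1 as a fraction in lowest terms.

11/2

C(n,k+1)/C(n,k) = (n−k)/(k+1) = (12−1)/(1+1) = 11/2.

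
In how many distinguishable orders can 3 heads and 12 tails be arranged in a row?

455

Choose positions for the heads: C(15,3) = 455.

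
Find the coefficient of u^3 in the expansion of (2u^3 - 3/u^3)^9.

326592

General term: C(9,j)·(2u^3)^j·(-3/u^3)^(9-j), with u-exponent 3j − 3(9−j) = 6j − 27.
Set 6j − 27 = 3: j = 5.
C(9,5) = 126; 2^5 = 32; (-3)^4 = 81.
Coefficient = 126 · 32 · 81 = 326592.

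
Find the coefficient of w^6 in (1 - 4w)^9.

The general term is C(9,j)·(1)^j·(-4w)^(9-j); the w^6 term has j = 3.
C(9,3) = 84.
Coefficient = C(9,3) · (-4)^6 = 84 · 4096 = 344064.

344064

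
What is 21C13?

C(21,13) = C(21,8) by symmetry.
C(21,8) = (21·20·19·18·17·16·15·14) / 8! = 8204716800 / 40320 = 203490.

203490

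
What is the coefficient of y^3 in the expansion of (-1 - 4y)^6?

The general term is C(6,j)·(-1)^j·(-4y)^(6-j); the y^3 term has j = 3.
C(6,3) = 20.
Coefficient = C(6,3) · (-1)^3 · (-4)^3 = 20 · (-1) · (-64) = 1280.

1280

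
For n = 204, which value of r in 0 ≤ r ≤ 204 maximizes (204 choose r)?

C(204,r) is maximized at r = 204/2 = 102.

102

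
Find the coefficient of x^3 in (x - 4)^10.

-1966080

The general term is C(10,j)·(x)^j·(-4)^(10-j); the x^3 term has j = 3.
C(10,3) = 120.
Coefficient = C(10,3) · (-4)^7 = 120 · (-16384) = -1966080.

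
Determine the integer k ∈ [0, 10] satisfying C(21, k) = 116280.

7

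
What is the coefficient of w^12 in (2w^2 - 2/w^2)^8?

General term: C(8,j)·(2w^2)^j·(-2/w^2)^(8-j), with w-exponent 2j − 2(8−j) = 4j − 16.
Set 4j − 16 = 12: j = 7.
C(8,7) = 8; 2^7 = 128; (-2)^1 = -2.
Coefficient = 8 · 128 · (-2) = -2048.

-2048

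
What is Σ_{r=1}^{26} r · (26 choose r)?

872415232

Since r·C(26,r) = 26·C(25,r−1), the sum is 26·2^25 = 26·33554432 = 872415232.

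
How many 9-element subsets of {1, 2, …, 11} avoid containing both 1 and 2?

19

All 9-subsets: C(11,9) = 55. Those containing both fixed elements: C(9,7) = 36.
55 − 36 = 19.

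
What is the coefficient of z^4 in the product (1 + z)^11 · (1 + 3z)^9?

Coefficient of z^4 = Σ_{j} C(11,j)·1^j·C(9,4-j)·3^(4-j) for j from 0 to 4.
= 10206 + 24948 + 17820 + 4455 + 330 = 57759.

57759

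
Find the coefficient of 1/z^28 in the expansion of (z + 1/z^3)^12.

General term: C(12,j)·(z)^j·(1/z^3)^(12-j), with z-exponent 1j − 3(12−j) = 4j − 36.
Set 4j − 36 = -28: j = 2.
C(12,2) = 66; 1^2 = 1; 1^10 = 1.
Coefficient = 66 · 1 · 1 = 66.

66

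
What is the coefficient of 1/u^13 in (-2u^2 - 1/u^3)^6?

General term: C(6,j)·(-2u^2)^j·(-1/u^3)^(6-j), with u-exponent 2j − 3(6−j) = 5j − 18.
Set 5j − 18 = -13: j = 1.
C(6,1) = 6; (-2)^1 = -2; (-1)^5 = -1.
Coefficient = 6 · (-2) · (-1) = 12.

12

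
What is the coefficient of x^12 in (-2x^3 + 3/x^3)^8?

16128

General term: C(8,j)·(-2x^3)^j·(3/x^3)^(8-j), with x-exponent 3j − 3(8−j) = 6j − 24.
Set 6j − 24 = 12: j = 6.
C(8,6) = 28; (-2)^6 = 64; 3^2 = 9.
Coefficient = 28 · 64 · 9 = 16128.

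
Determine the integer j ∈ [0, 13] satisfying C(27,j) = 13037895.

11

C(27,j) increases on 0 ≤ j ≤ 13. C(27,10) = 8436285 and C(27,11) = 13037895, so j = 11.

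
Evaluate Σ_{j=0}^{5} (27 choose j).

1 + 27 + 351 + 2925 + 17550 + 80730 = 101584.

101584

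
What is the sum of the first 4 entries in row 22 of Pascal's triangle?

1 + 22 + 231 + 1540 = 1794.

1794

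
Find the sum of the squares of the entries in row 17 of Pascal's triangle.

Σ C(17,i)² is the coefficient of x^17 in (1+x)^17(1+x)^17 = (1+x)^34, i.e. C(34,17) = 2333606220.

2333606220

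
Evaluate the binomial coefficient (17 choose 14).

C(17,14) = C(17,3) by symmetry.
C(17,3) = (17·16·15) / 3! = 4080 / 6 = 680.

680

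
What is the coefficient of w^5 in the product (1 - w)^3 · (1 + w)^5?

Coefficient of w^5 = Σ_{j} C(3,j)·(-1)^j·C(5,5-j)·1^(5-j) for j from 0 to 3.
= 1 + (-15) + 30 + (-10) = 6.

6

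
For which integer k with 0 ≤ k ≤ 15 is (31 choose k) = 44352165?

C(31,k) increases on 0 ≤ k ≤ 15. C(31,9) = 20160075 and C(31,10) = 44352165, so k = 10.

10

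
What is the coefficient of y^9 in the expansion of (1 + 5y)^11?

107421875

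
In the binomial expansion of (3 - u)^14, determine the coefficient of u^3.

-64481508

The general term is C(14,j)·(3)^j·(-u)^(14-j); the u^3 term has j = 11.
C(14,11) = 364.
Coefficient = C(14,11) · 3^11 · (-1)^3 = 364 · 177147 · (-1) = -64481508.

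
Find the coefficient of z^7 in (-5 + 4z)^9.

14745600

The general term is C(9,j)·(-5)^j·(4z)^(9-j); the z^7 term has j = 2.
C(9,2) = 36.
Coefficient = C(9,2) · (-5)^2 · 4^7 = 36 · 25 · 16384 = 14745600.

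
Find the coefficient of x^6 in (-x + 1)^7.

7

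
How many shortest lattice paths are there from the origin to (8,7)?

6435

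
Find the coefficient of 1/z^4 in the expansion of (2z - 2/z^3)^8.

General term: C(8,j)·(2z)^j·(-2/z^3)^(8-j), with z-exponent 1j − 3(8−j) = 4j − 24.
Set 4j − 24 = -4: j = 5.
C(8,5) = 56; 2^5 = 32; (-2)^3 = -8.
Coefficient = 56 · 32 · (-8) = -14336.

-14336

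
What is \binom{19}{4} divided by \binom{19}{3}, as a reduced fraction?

C(n,k+1)/C(n,k) = (n−k)/(k+1) = (19−3)/(3+1) = 16/4 = 4.

4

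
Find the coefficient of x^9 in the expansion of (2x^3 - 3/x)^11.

10777536

General term: C(11,j)·(2x^3)^j·(-3/x)^(11-j), with x-exponent 3j − 1(11−j) = 4j − 11.
Set 4j − 11 = 9: j = 5.
C(11,5) = 462; 2^5 = 32; (-3)^6 = 729.
Coefficient = 462 · 32 · 729 = 10777536.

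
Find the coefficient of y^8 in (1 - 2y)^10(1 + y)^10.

Coefficient of y^8 = Σ_{j} C(10,j)·(-2)^j·C(10,8-j)·1^(8-j) for j from 0 to 8.
= 45 + (-2400) + 37800 + (-241920) + 705600 + (-967680) + 604800 + (-153600) + 11520 = -5835.

-5835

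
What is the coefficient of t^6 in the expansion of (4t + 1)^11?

The general term is C(11,j)·(4t)^j·(1)^(11-j); the t^6 term has j = 6.
C(11,6) = 462.
Coefficient = C(11,6) · 4^6 = 462 · 4096 = 1892352.

1892352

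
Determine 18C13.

C(18,13) = C(18,5) by symmetry.
C(18,5) = (18·17·16·15·14) / 5! = 1028160 / 120 = 8568.

8568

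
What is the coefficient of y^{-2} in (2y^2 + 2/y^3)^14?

49201152

General term: C(14,j)·(2y^2)^j·(2/y^3)^(14-j), with y-exponent 2j − 3(14−j) = 5j − 42.
Set 5j − 42 = -2: j = 8.
C(14,8) = 3003; 2^8 = 256; 2^6 = 64.
Coefficient = 3003 · 256 · 64 = 49201152.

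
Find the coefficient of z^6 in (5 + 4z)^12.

The general term is C(12,j)·(5)^j·(4z)^(12-j); the z^6 term has j = 6.
C(12,6) = 924.
Coefficient = C(12,6) · 5^6 · 4^6 = 924 · 15625 · 4096 = 59136000000.

59136000000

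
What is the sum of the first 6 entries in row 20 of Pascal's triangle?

21700

1 + 20 + 190 + 1140 + 4845 + 15504 = 21700.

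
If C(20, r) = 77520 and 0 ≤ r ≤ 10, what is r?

7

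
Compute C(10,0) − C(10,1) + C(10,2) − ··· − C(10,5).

-126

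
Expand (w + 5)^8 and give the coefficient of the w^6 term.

The general term is C(8,j)·(w)^j·(5)^(8-j); the w^6 term has j = 6.
C(8,6) = 28.
Coefficient = C(8,6) · 5^2 = 28 · 25 = 700.

700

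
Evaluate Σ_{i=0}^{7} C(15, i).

16384

1 + 15 + 105 + 455 + 1365 + 3003 + 5005 + 6435 = 16384.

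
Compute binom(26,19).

657800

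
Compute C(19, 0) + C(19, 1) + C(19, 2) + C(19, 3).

1 + 19 + 171 + 969 = 1160.

1160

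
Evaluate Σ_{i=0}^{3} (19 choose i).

1160

1 + 19 + 171 + 969 = 1160.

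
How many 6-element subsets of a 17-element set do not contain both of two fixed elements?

All 6-subsets: C(17,6) = 12376. Those containing both fixed elements: C(15,4) = 1365.
12376 − 1365 = 11011.

11011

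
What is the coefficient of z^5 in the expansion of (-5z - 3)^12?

5412825000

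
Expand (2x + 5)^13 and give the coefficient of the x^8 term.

The general term is C(13,j)·(2x)^j·(5)^(13-j); the x^8 term has j = 8.
C(13,8) = 1287.
Coefficient = C(13,8) · 2^8 · 5^5 = 1287 · 256 · 3125 = 1029600000.

1029600000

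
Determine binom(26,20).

230230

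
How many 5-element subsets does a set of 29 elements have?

118755

C(29,5) = (29·28·27·26·25) / 5! = 14250600 / 120 = 118755.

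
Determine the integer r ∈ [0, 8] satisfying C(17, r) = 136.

C(17,r) increases on 0 ≤ r ≤ 8. C(17,1) = 17 and C(17,2) = 136, so r = 2.

2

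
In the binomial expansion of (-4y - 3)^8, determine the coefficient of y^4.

1451520

The general term is C(8,j)·(-4y)^j·(-3)^(8-j); the y^4 term has j = 4.
C(8,4) = 70.
Coefficient = C(8,4) · (-4)^4 · (-3)^4 = 70 · 256 · 81 = 1451520.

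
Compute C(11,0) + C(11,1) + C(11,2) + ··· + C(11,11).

2048

The entries of row 11 sum to 2^11 = 2048.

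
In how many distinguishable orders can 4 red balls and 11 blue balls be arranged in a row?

Choose positions for the red balls: C(15,4) = 1365.

1365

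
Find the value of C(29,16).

67863915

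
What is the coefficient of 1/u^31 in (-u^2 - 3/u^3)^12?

General term: C(12,j)·(-u^2)^j·(-3/u^3)^(12-j), with u-exponent 2j − 3(12−j) = 5j − 36.
Set 5j − 36 = -31: j = 1.
C(12,1) = 12; (-1)^1 = -1; (-3)^11 = -177147.
Coefficient = 12 · (-1) · (-177147) = 2125764.

2125764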